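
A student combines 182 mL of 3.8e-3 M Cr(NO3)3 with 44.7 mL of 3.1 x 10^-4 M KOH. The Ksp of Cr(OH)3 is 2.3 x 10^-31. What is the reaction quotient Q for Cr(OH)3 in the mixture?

Q = 7.0e-16

Total volume = 182 + 44.7 = 226.7 mL.
[Cr^3+] = 3.8 x 10^-3 × (182/226.7) = 3.05 × 10^-3 M
[OH^-] = 3.1 × 10^-4 × (44.7/226.7) = 6.11 x 10^-5 M
Cr(OH)3(s) <=> Cr^3+(aq) + 3 OH^-(aq), so Q = [Cr^3+][OH^-]^3
Q = (3.05 × 10^-3)(6.11 x 10^-5)^3 = 7.0 x 10^-16
Q > Ksp, so Cr(OH)3 will precipitate.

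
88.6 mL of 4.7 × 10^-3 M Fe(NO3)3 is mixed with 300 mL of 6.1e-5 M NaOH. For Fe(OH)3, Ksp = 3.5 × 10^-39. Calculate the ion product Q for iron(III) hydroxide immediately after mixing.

Total volume = 88.6 + 300 = 388.6 mL.
[Fe^3+] = 4.7 × 10^-3 × (88.6/388.6) = 1.07 × 10^-3 M
[OH^-] = 6.1 x 10^-5 × (300/388.6) = 4.71 x 10^-5 M
Fe(OH)3(s) ⇌ Fe^3+ + 3 OH^-, so Q = [Fe^3+][OH^-]^3
Q = (1.07 × 10^-3)(4.71 x 10^-5)^3 = 1.1 × 10^-16
Q > Ksp, so Fe(OH)3 will precipitate.

Q ≈ 1.1 × 10^-16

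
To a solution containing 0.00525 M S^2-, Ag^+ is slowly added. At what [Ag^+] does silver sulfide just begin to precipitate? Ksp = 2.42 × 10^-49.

Ag2S(s) ⇌ 2 Ag^+ + S^2-
Ksp = [Ag^+]^2[S^2-]
Precipitation begins when Q = Ksp. With [S^2-] = 0.00525 M:
2.42 × 10^-49 = (0.00525) × [Ag^+]^2
[Ag^+] = (2.42 × 10^-49 / 5.25 x 10^-3)^(1/2) = 6.79 × 10^-24 M

6.79e-24 M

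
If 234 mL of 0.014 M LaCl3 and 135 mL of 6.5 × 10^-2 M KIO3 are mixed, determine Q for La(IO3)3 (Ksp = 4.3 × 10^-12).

Total volume = 234 + 135 = 369 mL.
[La^3+] = 1.4 x 10^-2 × (234/369) = 8.88 × 10^-3 M
[IO3^-] = 6.5 × 10^-2 × (135/369) = 2.38 x 10^-2 M
La(IO3)3(s) ⇌ La^3+(aq) + 3 IO3^-(aq), so Q = [La^3+][IO3^-]^3
Q = (8.88 × 10^-3)(2.38 × 10^-2)^3 = 1.2 × 10^-7
Q > Ksp, so La(IO3)3 will precipitate.

Q = 1.2 × 10^-7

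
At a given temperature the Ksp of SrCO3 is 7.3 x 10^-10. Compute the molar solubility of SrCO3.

s = 2.7 x 10^-5 M

SrCO3(s) ⇌ Sr^2+ + CO3^2-
Ksp = [Sr^2+][CO3^2-]
If s mol/L of SrCO3 dissolves, [Sr^2+] = s and [CO3^2-] = s.
Ksp = s^2
s = √(7.3 x 10^-10) = 2.7 × 10^-5 M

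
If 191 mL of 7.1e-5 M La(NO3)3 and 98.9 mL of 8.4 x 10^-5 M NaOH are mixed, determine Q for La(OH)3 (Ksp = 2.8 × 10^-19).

Total volume = 191 + 98.9 = 289.9 mL.
[La^3+] = 7.1 × 10^-5 × (191/289.9) = 4.68 × 10^-5 M
[OH^-] = 8.4 × 10^-5 × (98.9/289.9) = 2.87 x 10^-5 M
La(OH)3(s) <=> La^3+(aq) + 3 OH^-(aq), so Q = [La^3+][OH^-]^3
Q = (4.68 × 10^-5)(2.87 × 10^-5)^3 = 1.1 × 10^-18
Q > Ksp, so La(OH)3 will precipitate.

Q ≈ 1.1e-18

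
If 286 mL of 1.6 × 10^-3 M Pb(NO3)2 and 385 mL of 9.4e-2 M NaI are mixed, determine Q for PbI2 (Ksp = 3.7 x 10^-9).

Total volume = 286 + 385 = 671 mL.
[Pb^2+] = 1.6 x 10^-3 × (286/671) = 6.82 × 10^-4 M
[I^-] = 9.4 × 10^-2 × (385/671) = 5.39 × 10^-2 M
PbI2(s) ⇌ Pb^2+(aq) + 2 I^-(aq), so Q = [Pb^2+][I^-]^2
Q = (6.82 × 10^-4)(5.39 x 10^-2)^2 = 2.0 × 10^-6
Q > Ksp, so PbI2 will precipitate.

Q = 2.0e-6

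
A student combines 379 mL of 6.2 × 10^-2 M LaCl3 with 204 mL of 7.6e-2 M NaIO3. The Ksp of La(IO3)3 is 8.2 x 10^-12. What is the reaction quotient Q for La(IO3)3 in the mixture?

Q ≈ 7.6 x 10^-7

Total volume = 379 + 204 = 583 mL.
[La^3+] = 6.2 × 10^-2 × (379/583) = 4.03 × 10^-2 M
[IO3^-] = 7.6 × 10^-2 × (204/583) = 2.66 x 10^-2 M
La(IO3)3(s) ⇌ La^3+ + 3 IO3^-, so Q = [La^3+][IO3^-]^3
Q = (4.03 x 10^-2)(2.66 × 10^-2)^3 = 7.6 × 10^-7
Q > Ksp, so La(IO3)3 will precipitate.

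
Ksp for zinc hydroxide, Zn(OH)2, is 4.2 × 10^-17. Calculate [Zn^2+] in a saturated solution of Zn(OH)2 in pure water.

[Zn^2+] ≈ 2.2 × 10^-6 M

Zn(OH)2(s) ⇌ Zn^2+ + 2 OH^-
Ksp = [Zn^2+][OH^-]^2
Let s = molar solubility. Then [Zn^2+] = s and [OH^-] = 2s.
Ksp = s(2s)^2 = 4s^3
s^3 = 4.2 × 10^-17 / 4, so s = 2.19 × 10^-6 M
[Zn^2+] = s = 2.2 x 10^-6 M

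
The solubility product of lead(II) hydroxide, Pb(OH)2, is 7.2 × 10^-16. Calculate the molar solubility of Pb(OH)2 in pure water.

s = 5.6e-6 M

Pb(OH)2(s) ⇌ Pb^2+ + 2 OH^-
Ksp = [Pb^2+][OH^-]^2
Let s = molar solubility. Then [Pb^2+] = s and [OH^-] = 2s.
Ksp = s(2s)^2 = 4s^3
s = (7.2 × 10^-16 / 4)^(1/3) = 5.6 x 10^-6 M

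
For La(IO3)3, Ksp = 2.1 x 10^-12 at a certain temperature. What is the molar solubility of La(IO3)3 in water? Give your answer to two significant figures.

s ≈ 5.3 x 10^-4 M

La(IO3)3(s) ⇌ La^3+(aq) + 3 IO3^-(aq)
Ksp = [La^3+][IO3^-]^3
For each mole of La(IO3)3 that dissolves: [La^3+] = s, [IO3^-] = 3s.
Substituting: Ksp = s(3s)^3 = 27s^4
s^4 = 2.1 x 10^-12 / 27, so s = 5.3 × 10^-4 M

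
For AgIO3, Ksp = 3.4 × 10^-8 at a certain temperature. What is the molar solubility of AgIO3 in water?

1.8 × 10^-4 M

AgIO3(s) <=> Ag^+ + IO3^-
Ksp = [Ag^+][IO3^-]
With molar solubility s: [Ag^+] = s, [IO3^-] = s.
Ksp = (s)(s) = s^2
s = √(3.4 × 10^-8) = 1.8 × 10^-4 M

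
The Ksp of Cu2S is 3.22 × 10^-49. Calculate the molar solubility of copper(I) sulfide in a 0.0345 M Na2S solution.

s = 1.53 × 10^-24 M

Cu2S(s) ⇌ 2 Cu^+ + S^2-
Ksp = [Cu^+]^2[S^2-]
Let s be the molar solubility in this solution. [Cu^+] = 2s, [S^2-] = 0.0345 + s ≈ 0.0345 (since S^2- from Na2S dominates).
Ksp ≈ (2s)^2 × 0.0345
s = 1.53 × 10^-24 M
Check: s = 1.5 × 10^-24 ≪ 0.0345, so the approximation is valid.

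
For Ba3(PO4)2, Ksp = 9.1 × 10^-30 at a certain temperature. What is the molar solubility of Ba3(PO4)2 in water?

Ba3(PO4)2(s) ⇌ 3 Ba^2+ + 2 PO4^3-
Ksp = [Ba^2+]^3[PO4^3-]^2
Let s = molar solubility. Then [Ba^2+] = 3s and [PO4^3-] = 2s.
Substituting: Ksp = (3s)^3(2s)^2 = 108s^5
s^5 = 9.1 × 10^-30 / 108, so s = 6.1 × 10^-7 M

6.1 × 10^-7 M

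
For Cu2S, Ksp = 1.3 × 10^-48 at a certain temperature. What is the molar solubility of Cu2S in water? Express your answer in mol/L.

Cu2S(s) <=> 2 Cu^+(aq) + S^2-(aq)
Ksp = [Cu^+]^2[S^2-]
For each mole of Cu2S that dissolves: [Cu^+] = 2s, [S^2-] = s.
Ksp = (2s)^2s = 4s^3
s = (1.3 × 10^-48 / 4)^(1/3) = 6.9 × 10^-17 M

s ≈ 6.9 × 10^-17 M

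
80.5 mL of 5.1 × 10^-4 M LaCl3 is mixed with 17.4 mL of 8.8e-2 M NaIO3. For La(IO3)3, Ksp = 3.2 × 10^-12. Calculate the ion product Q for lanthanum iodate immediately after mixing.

Total volume = 80.5 + 17.4 = 97.9 mL.
[La^3+] = 5.1 × 10^-4 × (80.5/97.9) = 4.19 × 10^-4 M
[IO3^-] = 8.8 × 10^-2 × (17.4/97.9) = 1.56 × 10^-2 M
La(IO3)3(s) ⇌ La^3+(aq) + 3 IO3^-(aq), so Q = [La^3+][IO3^-]^3
Q = (4.19 × 10^-4)(1.56 × 10^-2)^3 = 1.6 × 10^-9
Q > Ksp, so La(IO3)3 will precipitate.

1.6 × 10^-9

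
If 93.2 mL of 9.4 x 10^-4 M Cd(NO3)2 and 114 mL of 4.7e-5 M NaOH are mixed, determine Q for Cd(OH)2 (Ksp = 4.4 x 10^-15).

Total volume = 93.2 + 114 = 207.2 mL.
[Cd^2+] = 9.4 x 10^-4 × (93.2/207.2) = 4.23 × 10^-4 M
[OH^-] = 4.7 x 10^-5 × (114/207.2) = 2.59 × 10^-5 M
Cd(OH)2(s) ⇌ Cd^2+ + 2 OH^-, so Q = [Cd^2+][OH^-]^2
Q = (4.23 x 10^-4)(2.59 × 10^-5)^2 = 2.8 x 10^-13
Q > Ksp, so Cd(OH)2 will precipitate.

Q = 2.8 × 10^-13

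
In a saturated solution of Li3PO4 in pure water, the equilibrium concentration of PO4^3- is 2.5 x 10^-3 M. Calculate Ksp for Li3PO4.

Ksp = 1.1 × 10^-9

Li3PO4(s) ⇌ 3 Li^+(aq) + PO4^3-(aq)
Stoichiometry gives [Li^+] = (3/1)[PO4^3-] = 7.50 × 10^-3 M.
Ksp = [Li^+]^3[PO4^3-]
Ksp = (7.50 x 10^-3)^3 × 2.5 × 10^-3 = 1.1 x 10^-9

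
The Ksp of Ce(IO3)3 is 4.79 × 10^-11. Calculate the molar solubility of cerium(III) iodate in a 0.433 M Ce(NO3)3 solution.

s = 1.60 x 10^-4 M

Ce(IO3)3(s) <=> Ce^3+(aq) + 3 IO3^-(aq)
Ksp = [Ce^3+][IO3^-]^3
If s mol/L dissolves here, [Ce^3+] = 0.433 + s ≈ 0.433, [IO3^-] = 3s (since Ce^3+ from Ce(NO3)3 dominates).
Ksp ≈ 0.433 × (3s)^3
s = 1.60 x 10^-4 M
Check: s = 1.6 x 10^-4 ≪ 0.433, so the approximation is valid.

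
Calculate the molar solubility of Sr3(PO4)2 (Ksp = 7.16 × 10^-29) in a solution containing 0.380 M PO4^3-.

2.64e-10 M

Sr3(PO4)2(s) ⇌ 3 Sr^2+(aq) + 2 PO4^3-(aq)
Ksp = [Sr^2+]^3[PO4^3-]^2
If s mol/L dissolves here, [Sr^2+] = 3s, [PO4^3-] = 0.380 + 2s ≈ 0.380 (common-ion effect: PO4^3- is already 0.380 M).
Ksp ≈ (3s)^3 × (0.380)^2
s = 2.64 × 10^-10 M
Check: 2s = 5.3 × 10^-10 ≪ 0.380, so the approximation is valid.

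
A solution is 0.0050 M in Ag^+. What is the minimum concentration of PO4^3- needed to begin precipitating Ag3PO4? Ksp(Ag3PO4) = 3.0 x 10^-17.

Ag3PO4(s) <=> 3 Ag^+(aq) + PO4^3-(aq)
Ksp = [Ag^+]^3[PO4^3-]
Precipitation begins when Q = Ksp. With [Ag^+] = 0.0050 M:
3.0 x 10^-17 = (0.0050)^3 × [PO4^3-]
[PO4^3-] = (3.0 x 10^-17 / 1.25 × 10^-7) = 2.4 x 10^-10 M

[PO4^3-] ≈ 2.4 × 10^-10 M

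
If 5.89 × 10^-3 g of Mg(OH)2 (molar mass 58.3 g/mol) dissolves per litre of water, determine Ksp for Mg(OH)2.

Molar solubility s = (5.89 × 10^-3 g/L) / (58.3 g/mol) = 1.010 x 10^-4 M.
Mg(OH)2(s) ⇌ Mg^2+ + 2 OH^-
For each mole of Mg(OH)2 that dissolves: [Mg^2+] = s, [OH^-] = 2s.
Ksp = [Mg^2+][OH^-]^2
Ksp = s(2s)^2 = 4s^3
With s = 1.010 x 10^-4: Ksp = 4.12 × 10^-12

Ksp ≈ 4.12e-12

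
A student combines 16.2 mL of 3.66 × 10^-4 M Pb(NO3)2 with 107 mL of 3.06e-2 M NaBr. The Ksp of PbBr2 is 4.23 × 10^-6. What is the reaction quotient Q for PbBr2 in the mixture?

Q = 3.40 × 10^-8

Total volume = 16.2 + 107 = 123.2 mL.
[Pb^2+] = 3.66 × 10^-4 × (16.2/123.2) = 4.813 x 10^-5 M
[Br^-] = 3.06 × 10^-2 × (107/123.2) = 2.658 × 10^-2 M
PbBr2(s) ⇌ Pb^2+ + 2 Br^-, so Q = [Pb^2+][Br^-]^2
Q = (4.813 x 10^-5)(2.658 x 10^-2)^2 = 3.40 x 10^-8
Q < Ksp, so no precipitate of PbBr2 forms.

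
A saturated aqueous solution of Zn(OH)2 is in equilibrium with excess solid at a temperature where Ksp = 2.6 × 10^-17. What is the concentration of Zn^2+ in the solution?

Zn(OH)2(s) ⇌ Zn^2+(aq) + 2 OH^-(aq)
Ksp = [Zn^2+][OH^-]^2
With molar solubility s: [Zn^2+] = s, [OH^-] = 2s.
So Ksp = s × (2s)^2 = 4s^3
Solving, s = (2.6 × 10^-17/4)^(1/3) = 1.87 x 10^-6 M
[Zn^2+] = s = 1.9 × 10^-6 M

1.9 × 10^-6 M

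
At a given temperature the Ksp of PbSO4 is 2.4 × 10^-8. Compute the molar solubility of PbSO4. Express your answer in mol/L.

s = 1.5 x 10^-4 M

PbSO4(s) <=> Pb^2+ + SO4^2-
Ksp = [Pb^2+][SO4^2-]
If s mol/L of PbSO4 dissolves, [Pb^2+] = s and [SO4^2-] = s.
Ksp = s^2
s = (2.4 × 10^-8)^(1/2) = 1.5 x 10^-4 M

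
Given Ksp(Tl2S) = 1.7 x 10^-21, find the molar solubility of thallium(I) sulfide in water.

7.5e-8 M

Tl2S(s) <=> 2 Tl^+(aq) + S^2-(aq)
Ksp = [Tl^+]^2[S^2-]
If s mol/L of Tl2S dissolves, [Tl^+] = 2s and [S^2-] = s.
Ksp = (2s)^2s = 4s^3
s = (1.7 x 10^-21 / 4)^(1/3) = 7.5 × 10^-8 M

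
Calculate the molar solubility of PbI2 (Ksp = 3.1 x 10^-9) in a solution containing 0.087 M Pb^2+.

s = 9.4e-5 M

PbI2(s) ⇌ Pb^2+(aq) + 2 I^-(aq)
Ksp = [Pb^2+][I^-]^2
If s mol/L dissolves here, [Pb^2+] = 0.087 + s ≈ 0.087, [I^-] = 2s (since the Pb^2+ already present dominates).
Ksp ≈ 0.087 × (2s)^2
s = 9.4 x 10^-5 M
Check: s = 9.4 × 10^-5 ≪ 0.087, so the approximation is valid.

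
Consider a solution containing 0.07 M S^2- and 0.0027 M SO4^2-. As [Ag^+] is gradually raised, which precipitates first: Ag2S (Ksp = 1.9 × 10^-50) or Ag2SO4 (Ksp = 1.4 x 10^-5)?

Ag2S

Precipitation of each salt starts when its ion product equals its Ksp.
For Ag2S: 1.9 × 10^-50 = 0.07 × [Ag^+]^2  ⇒  [Ag^+] = 5.2 x 10^-25 M.
For Ag2SO4: 1.4 x 10^-5 = 0.0027 × [Ag^+]^2  ⇒  [Ag^+] = 7.2 × 10^-2 M.
The salt with the lower threshold [Ag^+] precipitates first: Ag2S.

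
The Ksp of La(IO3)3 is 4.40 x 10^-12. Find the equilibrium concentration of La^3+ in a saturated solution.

La(IO3)3(s) ⇌ La^3+(aq) + 3 IO3^-(aq)
Ksp = [La^3+][IO3^-]^3
Let s = molar solubility. Then [La^3+] = s and [IO3^-] = 3s.
Substituting: Ksp = s(3s)^3 = 27s^4
Solving, s = (4.40 x 10^-12/27)^(1/4) = 6.354 × 10^-4 M
[La^3+] = s = 6.35 × 10^-4 M

[La^3+] ≈ 6.35e-4 M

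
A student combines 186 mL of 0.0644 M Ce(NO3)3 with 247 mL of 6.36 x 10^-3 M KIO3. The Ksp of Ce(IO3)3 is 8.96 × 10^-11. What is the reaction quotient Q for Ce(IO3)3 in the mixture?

Total volume = 186 + 247 = 433 mL.
[Ce^3+] = 6.44 × 10^-2 × (186/433) = 2.766 × 10^-2 M
[IO3^-] = 6.36 × 10^-3 × (247/433) = 3.628 × 10^-3 M
Ce(IO3)3(s) <=> Ce^3+(aq) + 3 IO3^-(aq), so Q = [Ce^3+][IO3^-]^3
Q = (2.766 × 10^-2)(3.628 × 10^-3)^3 = 1.32 × 10^-9
Q > Ksp, so Ce(IO3)3 will precipitate.

1.32 × 10^-9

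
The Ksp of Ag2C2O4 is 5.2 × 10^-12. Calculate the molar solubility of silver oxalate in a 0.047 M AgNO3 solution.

Ag2C2O4(s) ⇌ 2 Ag^+(aq) + C2O4^2-(aq)
Ksp = [Ag^+]^2[C2O4^2-]
If s mol/L dissolves here, [Ag^+] = 0.047 + 2s ≈ 0.047, [C2O4^2-] = s (common-ion effect: Ag^+ is already 0.047 M).
Ksp ≈ (0.047)^2 × s
s = 2.4 × 10^-9 M
Check: 2s = 4.7 × 10^-9 ≪ 0.047, so the approximation is valid.

s ≈ 2.4 × 10^-9 M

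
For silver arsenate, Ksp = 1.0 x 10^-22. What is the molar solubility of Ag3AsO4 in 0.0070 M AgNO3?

Ag3AsO4(s) <=> 3 Ag^+ + AsO4^3-
Ksp = [Ag^+]^3[AsO4^3-]
If s mol/L dissolves here, [Ag^+] = 0.0070 + 3s ≈ 0.0070, [AsO4^3-] = s (common-ion effect: Ag^+ is already 0.0070 M).
Ksp ≈ (0.0070)^3 × s
s = 2.9 × 10^-16 M
Check: 3s = 8.7 × 10^-16 ≪ 0.0070, so the approximation is valid.

2.9 × 10^-16 M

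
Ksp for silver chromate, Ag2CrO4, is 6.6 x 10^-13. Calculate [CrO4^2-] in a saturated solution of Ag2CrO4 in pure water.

Ag2CrO4(s) ⇌ 2 Ag^+(aq) + CrO4^2-(aq)
Ksp = [Ag^+]^2[CrO4^2-]
For each mole of Ag2CrO4 that dissolves: [Ag^+] = 2s, [CrO4^2-] = s.
So Ksp = (2s)^2 × s = 4s^3
Solving, s = (6.6 x 10^-13/4)^(1/3) = 5.48 × 10^-5 M
[CrO4^2-] = s = 5.5 × 10^-5 M

5.5 x 10^-5 M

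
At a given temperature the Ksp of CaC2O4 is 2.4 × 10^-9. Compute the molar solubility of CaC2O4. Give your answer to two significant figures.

s = 4.9 x 10^-5 M

CaC2O4(s) <=> Ca^2+ + C2O4^2-
Ksp = [Ca^2+][C2O4^2-]
With molar solubility s: [Ca^2+] = s, [C2O4^2-] = s.
Ksp = s^2
s = (2.4 × 10^-9)^(1/2) = 4.9 x 10^-5 M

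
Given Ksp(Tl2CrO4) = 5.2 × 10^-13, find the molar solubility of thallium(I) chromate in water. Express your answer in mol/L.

Tl2CrO4(s) ⇌ 2 Tl^+ + CrO4^2-
Ksp = [Tl^+]^2[CrO4^2-]
With molar solubility s: [Tl^+] = 2s, [CrO4^2-] = s.
Substituting: Ksp = (2s)^2s = 4s^3
s^3 = 5.2 × 10^-13 / 4, so s = 5.1 x 10^-5 M

s ≈ 5.1e-5 M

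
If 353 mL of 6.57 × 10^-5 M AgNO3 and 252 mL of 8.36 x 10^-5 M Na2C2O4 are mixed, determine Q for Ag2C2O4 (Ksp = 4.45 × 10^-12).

Q ≈ 5.12 × 10^-14

Total volume = 353 + 252 = 605 mL.
[Ag^+] = 6.57 × 10^-5 × (353/605) = 3.833 x 10^-5 M
[C2O4^2-] = 8.36 x 10^-5 × (252/605) = 3.482 x 10^-5 M
Ag2C2O4(s) <=> 2 Ag^+(aq) + C2O4^2-(aq), so Q = [Ag^+]^2[C2O4^2-]
Q = (3.833 x 10^-5)^2(3.482 × 10^-5) = 5.12 × 10^-14
Q < Ksp, so no precipitate of Ag2C2O4 forms.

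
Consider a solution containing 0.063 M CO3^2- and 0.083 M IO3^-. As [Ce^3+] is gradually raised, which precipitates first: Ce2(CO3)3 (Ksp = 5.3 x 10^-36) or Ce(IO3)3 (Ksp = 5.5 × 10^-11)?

Ce2(CO3)3

Precipitation of each salt starts when its ion product equals its Ksp.
For Ce2(CO3)3: 5.3 x 10^-36 = (0.063)^3 × [Ce^3+]^2  ⇒  [Ce^3+] = 1.5 x 10^-16 M.
For Ce(IO3)3: 5.5 × 10^-11 = (0.083)^3 × [Ce^3+]  ⇒  [Ce^3+] = 9.6 x 10^-8 M.
The salt with the lower threshold [Ce^3+] precipitates first: Ce2(CO3)3.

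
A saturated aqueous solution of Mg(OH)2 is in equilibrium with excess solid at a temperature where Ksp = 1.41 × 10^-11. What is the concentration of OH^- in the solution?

[OH^-] = 3.04e-4 M

Mg(OH)2(s) ⇌ Mg^2+ + 2 OH^-
Ksp = [Mg^2+][OH^-]^2
If s mol/L of Mg(OH)2 dissolves, [Mg^2+] = s and [OH^-] = 2s.
Substituting: Ksp = s(2s)^2 = 4s^3
s^3 = 1.41 × 10^-11 / 4, so s = 1.522 × 10^-4 M
[OH^-] = 2s = 3.04 × 10^-4 M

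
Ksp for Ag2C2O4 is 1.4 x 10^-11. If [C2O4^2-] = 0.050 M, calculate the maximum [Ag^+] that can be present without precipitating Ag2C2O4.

1.7e-5 M

Ag2C2O4(s) ⇌ 2 Ag^+(aq) + C2O4^2-(aq)
Ksp = [Ag^+]^2[C2O4^2-]
Precipitation begins when Q = Ksp. With [C2O4^2-] = 0.050 M:
1.4 x 10^-11 = (0.050) × [Ag^+]^2
[Ag^+] = (1.4 x 10^-11 / 5.0 x 10^-2)^(1/2) = 1.7 × 10^-5 M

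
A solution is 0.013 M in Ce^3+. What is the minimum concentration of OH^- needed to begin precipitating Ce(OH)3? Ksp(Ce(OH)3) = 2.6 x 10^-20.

1.3 × 10^-6 M

Ce(OH)3(s) ⇌ Ce^3+ + 3 OH^-
Ksp = [Ce^3+][OH^-]^3
Precipitation begins when Q = Ksp. With [Ce^3+] = 0.013 M:
2.6 x 10^-20 = (0.013) × [OH^-]^3
[OH^-] = (2.6 x 10^-20 / 1.3 x 10^-2)^(1/3) = 1.3 × 10^-6 M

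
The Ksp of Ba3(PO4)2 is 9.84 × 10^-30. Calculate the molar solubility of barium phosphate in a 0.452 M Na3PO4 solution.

Ba3(PO4)2(s) ⇌ 3 Ba^2+(aq) + 2 PO4^3-(aq)
Ksp = [Ba^2+]^3[PO4^3-]^2
If s mol/L dissolves here, [Ba^2+] = 3s, [PO4^3-] = 0.452 + 2s ≈ 0.452 (Ksp is small, so little additional dissolves).
Ksp ≈ (3s)^3 × (0.452)^2
s = 1.21 × 10^-10 M
Check: 2s = 2.4 × 10^-10 ≪ 0.452, so the approximation is valid.

s ≈ 1.21e-10 M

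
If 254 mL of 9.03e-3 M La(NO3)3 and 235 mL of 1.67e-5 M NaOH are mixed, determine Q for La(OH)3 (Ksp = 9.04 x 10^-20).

Total volume = 254 + 235 = 489 mL.
[La^3+] = 9.03 × 10^-3 × (254/489) = 4.690 × 10^-3 M
[OH^-] = 1.67 x 10^-5 × (235/489) = 8.026 × 10^-6 M
La(OH)3(s) ⇌ La^3+(aq) + 3 OH^-(aq), so Q = [La^3+][OH^-]^3
Q = (4.690 × 10^-3)(8.026 × 10^-6)^3 = 2.42 × 10^-18
Q > Ksp, so La(OH)3 will precipitate.

Q ≈ 2.42 x 10^-18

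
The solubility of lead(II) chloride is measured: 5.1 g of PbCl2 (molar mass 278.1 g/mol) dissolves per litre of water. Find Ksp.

Molar solubility s = (5.1 g/L) / (278.1 g/mol) = 1.83 × 10^-2 M.
PbCl2(s) ⇌ Pb^2+ + 2 Cl^-
For each mole of PbCl2 that dissolves: [Pb^2+] = s, [Cl^-] = 2s.
Ksp = [Pb^2+][Cl^-]^2
So Ksp = s × (2s)^2 = 4s^3
Ksp = 4 × (1.83 × 10^-2)^3 = 2.5 × 10^-5

Ksp = 2.5 × 10^-5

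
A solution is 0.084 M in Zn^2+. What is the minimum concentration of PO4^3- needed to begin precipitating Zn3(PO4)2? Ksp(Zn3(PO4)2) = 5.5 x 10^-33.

Zn3(PO4)2(s) ⇌ 3 Zn^2+(aq) + 2 PO4^3-(aq)
Ksp = [Zn^2+]^3[PO4^3-]^2
Precipitation begins when Q = Ksp. With [Zn^2+] = 0.084 M:
5.5 x 10^-33 = (0.084)^3 × [PO4^3-]^2
[PO4^3-] = (5.5 x 10^-33 / 5.93 × 10^-4)^(1/2) = 3.0 × 10^-15 M

[PO4^3-] ≈ 3.0 × 10^-15 M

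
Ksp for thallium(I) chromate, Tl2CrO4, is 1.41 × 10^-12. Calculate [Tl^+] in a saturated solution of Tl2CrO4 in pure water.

Tl2CrO4(s) ⇌ 2 Tl^+(aq) + CrO4^2-(aq)
Ksp = [Tl^+]^2[CrO4^2-]
If s mol/L of Tl2CrO4 dissolves, [Tl^+] = 2s and [CrO4^2-] = s.
Ksp = (2s)^2s = 4s^3
Solving, s = (1.41 × 10^-12/4)^(1/3) = 7.064 × 10^-5 M
[Tl^+] = 2s = 1.41 × 10^-4 M

[Tl^+] ≈ 1.41 × 10^-4 M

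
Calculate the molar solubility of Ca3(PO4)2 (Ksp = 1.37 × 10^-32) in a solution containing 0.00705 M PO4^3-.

s = 2.17 × 10^-10 M

Ca3(PO4)2(s) ⇌ 3 Ca^2+(aq) + 2 PO4^3-(aq)
Ksp = [Ca^2+]^3[PO4^3-]^2
Let s be the molar solubility in this solution. [Ca^2+] = 3s, [PO4^3-] = 0.00705 + 2s ≈ 0.00705 (since the PO4^3- already present dominates).
Ksp ≈ (3s)^3 × (0.00705)^2
s = 2.17 × 10^-10 M
Check: 2s = 4.3 × 10^-10 ≪ 0.00705, so the approximation is valid.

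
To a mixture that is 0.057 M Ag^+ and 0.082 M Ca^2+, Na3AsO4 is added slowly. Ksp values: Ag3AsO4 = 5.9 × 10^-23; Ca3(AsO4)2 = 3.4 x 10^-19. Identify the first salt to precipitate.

Ag3AsO4

Precipitation of each salt starts when its ion product equals its Ksp.
For Ag3AsO4: 5.9 × 10^-23 = (0.057)^3 × [AsO4^3-]  ⇒  [AsO4^3-] = 3.2 × 10^-19 M.
For Ca3(AsO4)2: 3.4 x 10^-19 = (0.082)^3 × [AsO4^3-]^2  ⇒  [AsO4^3-] = 2.5 × 10^-8 M.
The salt with the lower threshold [AsO4^3-] precipitates first: Ag3AsO4.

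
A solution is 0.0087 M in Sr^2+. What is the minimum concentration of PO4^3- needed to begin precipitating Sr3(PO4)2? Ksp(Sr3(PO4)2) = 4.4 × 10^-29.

Sr3(PO4)2(s) ⇌ 3 Sr^2+(aq) + 2 PO4^3-(aq)
Ksp = [Sr^2+]^3[PO4^3-]^2
Precipitation begins when Q = Ksp. With [Sr^2+] = 0.0087 M:
4.4 × 10^-29 = (0.0087)^3 × [PO4^3-]^2
[PO4^3-] = (4.4 × 10^-29 / 6.59 x 10^-7)^(1/2) = 8.2 x 10^-12 M

8.2 x 10^-12 M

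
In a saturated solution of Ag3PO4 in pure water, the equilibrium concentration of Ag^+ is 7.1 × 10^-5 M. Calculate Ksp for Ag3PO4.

Ag3PO4(s) ⇌ 3 Ag^+(aq) + PO4^3-(aq)
Stoichiometry gives [PO4^3-] = (1/3)[Ag^+] = 2.37 × 10^-5 M.
Ksp = [Ag^+]^3[PO4^3-]
Ksp = (7.1 × 10^-5)^3 × 2.37 × 10^-5 = 8.5 × 10^-18

Ksp ≈ 8.5e-18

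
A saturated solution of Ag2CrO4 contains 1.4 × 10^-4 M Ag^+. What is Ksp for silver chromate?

Ag2CrO4(s) <=> 2 Ag^+(aq) + CrO4^2-(aq)
Stoichiometry gives [CrO4^2-] = (1/2)[Ag^+] = 7.00 × 10^-5 M.
Ksp = [Ag^+]^2[CrO4^2-]
Ksp = (1.4 x 10^-4)^2 × 7.00 × 10^-5 = 1.4 × 10^-12

1.4 × 10^-12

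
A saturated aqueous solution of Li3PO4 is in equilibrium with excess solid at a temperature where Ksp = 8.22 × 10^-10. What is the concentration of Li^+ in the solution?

[Li^+] ≈ 7.05e-3 M

Li3PO4(s) <=> 3 Li^+(aq) + PO4^3-(aq)
Ksp = [Li^+]^3[PO4^3-]
If s mol/L of Li3PO4 dissolves, [Li^+] = 3s and [PO4^3-] = s.
So Ksp = (3s)^3 × s = 27s^4
s^4 = 8.22 × 10^-10 / 27, so s = 2.349 x 10^-3 M
[Li^+] = 3s = 7.05 × 10^-3 M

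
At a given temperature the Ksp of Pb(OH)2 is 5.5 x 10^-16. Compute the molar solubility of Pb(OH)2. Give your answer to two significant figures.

5.2 x 10^-6 M

Pb(OH)2(s) ⇌ Pb^2+ + 2 OH^-
Ksp = [Pb^2+][OH^-]^2
Let s = molar solubility. Then [Pb^2+] = s and [OH^-] = 2s.
So Ksp = s × (2s)^2 = 4s^3
Solving, s = (5.5 x 10^-16/4)^(1/3) = 5.2 x 10^-6 M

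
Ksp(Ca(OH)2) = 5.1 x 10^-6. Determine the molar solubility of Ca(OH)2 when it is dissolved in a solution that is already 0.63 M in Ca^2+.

Ca(OH)2(s) ⇌ Ca^2+(aq) + 2 OH^-(aq)
Ksp = [Ca^2+][OH^-]^2
Let s = moles of Ca(OH)2 that dissolve per litre. [Ca^2+] = 0.63 + s ≈ 0.63, [OH^-] = 2s (common-ion effect: Ca^2+ is already 0.63 M).
Ksp ≈ 0.63 × (2s)^2
s = 1.4 × 10^-3 M
Check: s = 1.4 × 10^-3 ≪ 0.63, so the approximation is valid.

s = 1.4 × 10^-3 M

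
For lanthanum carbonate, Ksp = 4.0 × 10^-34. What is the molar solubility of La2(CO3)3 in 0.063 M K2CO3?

6.3 x 10^-16 M

La2(CO3)3(s) <=> 2 La^3+ + 3 CO3^2-
Ksp = [La^3+]^2[CO3^2-]^3
If s mol/L dissolves here, [La^3+] = 2s, [CO3^2-] = 0.063 + 3s ≈ 0.063 (common-ion effect: CO3^2- is already 0.063 M).
Ksp ≈ (2s)^2 × (0.063)^3
s = 6.3 x 10^-16 M
Check: 3s = 1.9 × 10^-15 ≪ 0.063, so the approximation is valid.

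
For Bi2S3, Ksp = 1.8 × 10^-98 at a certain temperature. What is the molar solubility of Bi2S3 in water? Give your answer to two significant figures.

s ≈ 1.1e-20 M

Bi2S3(s) ⇌ 2 Bi^3+ + 3 S^2-
Ksp = [Bi^3+]^2[S^2-]^3
For each mole of Bi2S3 that dissolves: [Bi^3+] = 2s, [S^2-] = 3s.
Substituting: Ksp = (2s)^2(3s)^3 = 108s^5
s^5 = 1.8 × 10^-98 / 108, so s = 1.1 x 10^-20 M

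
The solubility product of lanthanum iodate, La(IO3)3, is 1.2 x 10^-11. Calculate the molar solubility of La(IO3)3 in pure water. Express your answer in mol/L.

La(IO3)3(s) ⇌ La^3+(aq) + 3 IO3^-(aq)
Ksp = [La^3+][IO3^-]^3
For each mole of La(IO3)3 that dissolves: [La^3+] = s, [IO3^-] = 3s.
So Ksp = s × (3s)^3 = 27s^4
Solving, s = (1.2 x 10^-11/27)^(1/4) = 8.2 x 10^-4 M

8.2e-4 M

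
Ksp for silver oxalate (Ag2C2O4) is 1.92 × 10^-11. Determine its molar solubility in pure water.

Ag2C2O4(s) ⇌ 2 Ag^+(aq) + C2O4^2-(aq)
Ksp = [Ag^+]^2[C2O4^2-]
If s mol/L of Ag2C2O4 dissolves, [Ag^+] = 2s and [C2O4^2-] = s.
Ksp = (2s)^2s = 4s^3
s = (1.92 × 10^-11 / 4)^(1/3) = 1.69 × 10^-4 M

s ≈ 1.69e-4 M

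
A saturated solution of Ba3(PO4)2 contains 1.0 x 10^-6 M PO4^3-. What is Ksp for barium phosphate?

Ksp ≈ 3.4 x 10^-30

Ba3(PO4)2(s) ⇌ 3 Ba^2+ + 2 PO4^3-
Stoichiometry gives [Ba^2+] = (3/2)[PO4^3-] = 1.50 × 10^-6 M.
Ksp = [Ba^2+]^3[PO4^3-]^2
Ksp = (1.50 × 10^-6)^3 × (1.0 × 10^-6)^2 = 3.4 × 10^-30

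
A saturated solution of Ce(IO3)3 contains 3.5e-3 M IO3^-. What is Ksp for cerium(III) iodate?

Ce(IO3)3(s) <=> Ce^3+(aq) + 3 IO3^-(aq)
Stoichiometry gives [Ce^3+] = (1/3)[IO3^-] = 1.17 × 10^-3 M.
Ksp = [Ce^3+][IO3^-]^3
Ksp = 1.17 x 10^-3 × (3.5 × 10^-3)^3 = 5.0 × 10^-11

Ksp = 5.0 × 10^-11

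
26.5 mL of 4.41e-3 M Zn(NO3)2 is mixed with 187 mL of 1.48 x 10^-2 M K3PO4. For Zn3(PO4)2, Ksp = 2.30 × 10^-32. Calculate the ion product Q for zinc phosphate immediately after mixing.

Total volume = 26.5 + 187 = 213.5 mL.
[Zn^2+] = 4.41 × 10^-3 × (26.5/213.5) = 5.474 x 10^-4 M
[PO4^3-] = 1.48 × 10^-2 × (187/213.5) = 1.296 × 10^-2 M
Zn3(PO4)2(s) ⇌ 3 Zn^2+ + 2 PO4^3-, so Q = [Zn^2+]^3[PO4^3-]^2
Q = (5.474 x 10^-4)^3(1.296 x 10^-2)^2 = 2.76 × 10^-14
Q > Ksp, so Zn3(PO4)2 will precipitate.

Q ≈ 2.76 × 10^-14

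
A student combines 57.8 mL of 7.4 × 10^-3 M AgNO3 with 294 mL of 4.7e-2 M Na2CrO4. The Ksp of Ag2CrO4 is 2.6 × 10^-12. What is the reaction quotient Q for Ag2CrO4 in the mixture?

Total volume = 57.8 + 294 = 351.8 mL.
[Ag^+] = 7.4 × 10^-3 × (57.8/351.8) = 1.22 × 10^-3 M
[CrO4^2-] = 4.7 × 10^-2 × (294/351.8) = 3.93 x 10^-2 M
Ag2CrO4(s) ⇌ 2 Ag^+(aq) + CrO4^2-(aq), so Q = [Ag^+]^2[CrO4^2-]
Q = (1.22 × 10^-3)^2(3.93 x 10^-2) = 5.8 × 10^-8
Q > Ksp, so Ag2CrO4 will precipitate.

5.8 x 10^-8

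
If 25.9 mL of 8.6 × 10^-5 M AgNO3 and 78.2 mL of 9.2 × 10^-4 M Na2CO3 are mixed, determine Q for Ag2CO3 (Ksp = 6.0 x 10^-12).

Total volume = 25.9 + 78.2 = 104.1 mL.
[Ag^+] = 8.6 × 10^-5 × (25.9/104.1) = 2.14 × 10^-5 M
[CO3^2-] = 9.2 × 10^-4 × (78.2/104.1) = 6.91 × 10^-4 M
Ag2CO3(s) ⇌ 2 Ag^+ + CO3^2-, so Q = [Ag^+]^2[CO3^2-]
Q = (2.14 × 10^-5)^2(6.91 × 10^-4) = 3.2 x 10^-13
Q < Ksp, so no precipitate of Ag2CO3 forms.

Q ≈ 3.2e-13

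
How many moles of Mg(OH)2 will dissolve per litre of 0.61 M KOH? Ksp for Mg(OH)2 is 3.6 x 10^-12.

Mg(OH)2(s) <=> Mg^2+(aq) + 2 OH^-(aq)
Ksp = [Mg^2+][OH^-]^2
If s mol/L dissolves here, [Mg^2+] = s, [OH^-] = 0.61 + 2s ≈ 0.61 (Ksp is small, so little additional dissolves).
Ksp ≈ s × (0.61)^2
s = 9.7 × 10^-12 M
Check: 2s = 1.9 x 10^-11 ≪ 0.61, so the approximation is valid.

s = 9.7 × 10^-12 M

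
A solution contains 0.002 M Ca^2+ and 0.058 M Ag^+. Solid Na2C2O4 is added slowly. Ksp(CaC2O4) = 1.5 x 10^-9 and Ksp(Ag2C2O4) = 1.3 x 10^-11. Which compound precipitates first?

Ag2C2O4

Precipitation of each salt starts when its ion product equals its Ksp.
For CaC2O4: 1.5 x 10^-9 = 0.002 × [C2O4^2-]  ⇒  [C2O4^2-] = 7.5 × 10^-7 M.
For Ag2C2O4: 1.3 x 10^-11 = (0.058)^2 × [C2O4^2-]  ⇒  [C2O4^2-] = 3.9 x 10^-9 M.
The salt with the lower threshold [C2O4^2-] precipitates first: Ag2C2O4.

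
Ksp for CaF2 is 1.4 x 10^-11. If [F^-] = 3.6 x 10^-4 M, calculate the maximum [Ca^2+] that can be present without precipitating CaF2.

[Ca^2+] ≈ 1.1 × 10^-4 M

CaF2(s) <=> Ca^2+(aq) + 2 F^-(aq)
Ksp = [Ca^2+][F^-]^2
Precipitation begins when Q = Ksp. With [F^-] = 3.6 x 10^-4 M:
1.4 x 10^-11 = (3.6 x 10^-4)^2 × [Ca^2+]
[Ca^2+] = (1.4 x 10^-11 / 1.30 × 10^-7) = 1.1 x 10^-4 M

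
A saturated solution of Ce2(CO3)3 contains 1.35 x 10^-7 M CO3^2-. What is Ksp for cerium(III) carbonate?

Ce2(CO3)3(s) ⇌ 2 Ce^3+(aq) + 3 CO3^2-(aq)
Stoichiometry gives [Ce^3+] = (2/3)[CO3^2-] = 9.000 × 10^-8 M.
Ksp = [Ce^3+]^2[CO3^2-]^3
Ksp = (9.000 × 10^-8)^2 × (1.35 x 10^-7)^3 = 1.99 × 10^-35

Ksp = 1.99 × 10^-35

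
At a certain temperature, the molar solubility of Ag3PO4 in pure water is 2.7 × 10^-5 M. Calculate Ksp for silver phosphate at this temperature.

1.4 x 10^-17

Ag3PO4(s) ⇌ 3 Ag^+ + PO4^3-
For each mole of Ag3PO4 that dissolves: [Ag^+] = 3s, [PO4^3-] = s.
Ksp = [Ag^+]^3[PO4^3-]
Ksp = (3s)^3s = 27s^4
Ksp = 27 × (2.7 x 10^-5)^4 = 1.4 x 10^-17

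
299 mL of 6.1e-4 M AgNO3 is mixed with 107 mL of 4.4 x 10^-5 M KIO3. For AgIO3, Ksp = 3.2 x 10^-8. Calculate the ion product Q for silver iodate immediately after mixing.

5.2e-9

Total volume = 299 + 107 = 406 mL.
[Ag^+] = 6.1 x 10^-4 × (299/406) = 4.49 x 10^-4 M
[IO3^-] = 4.4 × 10^-5 × (107/406) = 1.16 × 10^-5 M
AgIO3(s) <=> Ag^+ + IO3^-, so Q = [Ag^+][IO3^-]
Q = (4.49 × 10^-4)(1.16 x 10^-5) = 5.2 × 10^-9
Q < Ksp, so no precipitate of AgIO3 forms.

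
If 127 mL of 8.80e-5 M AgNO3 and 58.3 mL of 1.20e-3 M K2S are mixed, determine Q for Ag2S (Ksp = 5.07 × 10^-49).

Q ≈ 1.37 x 10^-12

Total volume = 127 + 58.3 = 185.3 mL.
[Ag^+] = 8.80 × 10^-5 × (127/185.3) = 6.031 x 10^-5 M
[S^2-] = 1.20 × 10^-3 × (58.3/185.3) = 3.775 x 10^-4 M
Ag2S(s) <=> 2 Ag^+(aq) + S^2-(aq), so Q = [Ag^+]^2[S^2-]
Q = (6.031 × 10^-5)^2(3.775 x 10^-4) = 1.37 x 10^-12
Q > Ksp, so Ag2S will precipitate.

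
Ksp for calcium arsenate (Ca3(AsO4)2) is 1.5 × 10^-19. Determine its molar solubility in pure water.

s = 6.7 × 10^-5 M

Ca3(AsO4)2(s) <=> 3 Ca^2+(aq) + 2 AsO4^3-(aq)
Ksp = [Ca^2+]^3[AsO4^3-]^2
With molar solubility s: [Ca^2+] = 3s, [AsO4^3-] = 2s.
Substituting: Ksp = (3s)^3(2s)^2 = 108s^5
s^5 = 1.5 × 10^-19 / 108, so s = 6.7 × 10^-5 M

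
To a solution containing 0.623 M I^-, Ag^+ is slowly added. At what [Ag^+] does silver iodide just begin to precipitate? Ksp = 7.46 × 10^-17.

AgI(s) <=> Ag^+(aq) + I^-(aq)
Ksp = [Ag^+][I^-]
Precipitation begins when Q = Ksp. With [I^-] = 0.623 M:
7.46 × 10^-17 = (0.623) × [Ag^+]
[Ag^+] = (7.46 × 10^-17 / 6.23 x 10^-1) = 1.20 × 10^-16 M

[Ag^+] = 1.20 x 10^-16 M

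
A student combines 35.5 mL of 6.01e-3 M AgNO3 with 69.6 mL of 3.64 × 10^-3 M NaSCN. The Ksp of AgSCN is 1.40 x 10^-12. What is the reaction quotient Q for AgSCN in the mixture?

Total volume = 35.5 + 69.6 = 105.1 mL.
[Ag^+] = 6.01 × 10^-3 × (35.5/105.1) = 2.030 x 10^-3 M
[SCN^-] = 3.64 × 10^-3 × (69.6/105.1) = 2.411 × 10^-3 M
AgSCN(s) ⇌ Ag^+(aq) + SCN^-(aq), so Q = [Ag^+][SCN^-]
Q = (2.030 × 10^-3)(2.411 × 10^-3) = 4.89 x 10^-6
Q > Ksp, so AgSCN will precipitate.

4.89 × 10^-6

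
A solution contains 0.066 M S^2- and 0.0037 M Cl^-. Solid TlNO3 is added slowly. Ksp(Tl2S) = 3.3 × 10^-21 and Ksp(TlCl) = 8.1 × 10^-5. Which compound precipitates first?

Tl2S

Precipitation of each salt starts when its ion product equals its Ksp.
For Tl2S: 3.3 × 10^-21 = 0.066 × [Tl^+]^2  ⇒  [Tl^+] = 2.2 x 10^-10 M.
For TlCl: 8.1 × 10^-5 = 0.0037 × [Tl^+]  ⇒  [Tl^+] = 2.2 × 10^-2 M.
The salt with the lower threshold [Tl^+] precipitates first: Tl2S.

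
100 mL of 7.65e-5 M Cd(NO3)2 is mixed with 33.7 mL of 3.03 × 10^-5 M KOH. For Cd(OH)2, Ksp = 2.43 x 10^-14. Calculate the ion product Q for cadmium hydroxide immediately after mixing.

Total volume = 100 + 33.7 = 133.7 mL.
[Cd^2+] = 7.65 × 10^-5 × (100/133.7) = 5.722 × 10^-5 M
[OH^-] = 3.03 x 10^-5 × (33.7/133.7) = 7.637 × 10^-6 M
Cd(OH)2(s) ⇌ Cd^2+ + 2 OH^-, so Q = [Cd^2+][OH^-]^2
Q = (5.722 x 10^-5)(7.637 x 10^-6)^2 = 3.34 x 10^-15
Q < Ksp, so no precipitate of Cd(OH)2 forms.

Q = 3.34 × 10^-15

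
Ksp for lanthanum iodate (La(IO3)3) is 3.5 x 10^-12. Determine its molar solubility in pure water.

6.0 x 10^-4 M

La(IO3)3(s) ⇌ La^3+(aq) + 3 IO3^-(aq)
Ksp = [La^3+][IO3^-]^3
For each mole of La(IO3)3 that dissolves: [La^3+] = s, [IO3^-] = 3s.
Substituting: Ksp = s(3s)^3 = 27s^4
s^4 = 3.5 x 10^-12 / 27, so s = 6.0 x 10^-4 M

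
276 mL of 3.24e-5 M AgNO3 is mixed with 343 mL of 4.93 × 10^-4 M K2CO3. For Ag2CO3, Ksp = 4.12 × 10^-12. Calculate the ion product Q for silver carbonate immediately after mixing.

Total volume = 276 + 343 = 619 mL.
[Ag^+] = 3.24 x 10^-5 × (276/619) = 1.445 × 10^-5 M
[CO3^2-] = 4.93 × 10^-4 × (343/619) = 2.732 × 10^-4 M
Ag2CO3(s) <=> 2 Ag^+ + CO3^2-, so Q = [Ag^+]^2[CO3^2-]
Q = (1.445 × 10^-5)^2(2.732 × 10^-4) = 5.70 × 10^-14
Q < Ksp, so no precipitate of Ag2CO3 forms.

5.70e-14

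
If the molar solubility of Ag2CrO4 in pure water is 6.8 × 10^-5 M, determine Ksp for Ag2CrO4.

Ksp = 1.3 x 10^-12

Ag2CrO4(s) <=> 2 Ag^+ + CrO4^2-
For each mole of Ag2CrO4 that dissolves: [Ag^+] = 2s, [CrO4^2-] = s.
Ksp = [Ag^+]^2[CrO4^2-]
So Ksp = (2s)^2 × s = 4s^3
Ksp = 4 × (6.8 × 10^-5)^3 = 1.3 x 10^-12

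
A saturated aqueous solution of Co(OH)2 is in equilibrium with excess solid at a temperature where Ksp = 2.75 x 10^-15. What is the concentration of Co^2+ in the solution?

Co(OH)2(s) ⇌ Co^2+(aq) + 2 OH^-(aq)
Ksp = [Co^2+][OH^-]^2
With molar solubility s: [Co^2+] = s, [OH^-] = 2s.
Substituting: Ksp = s(2s)^2 = 4s^3
Solving, s = (2.75 x 10^-15/4)^(1/3) = 8.826 × 10^-6 M
[Co^2+] = s = 8.83 x 10^-6 M

[Co^2+] = 8.83e-6 M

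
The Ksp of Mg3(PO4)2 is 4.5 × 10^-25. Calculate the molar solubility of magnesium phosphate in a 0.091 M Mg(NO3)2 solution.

Mg3(PO4)2(s) <=> 3 Mg^2+(aq) + 2 PO4^3-(aq)
Ksp = [Mg^2+]^3[PO4^3-]^2
Let s = moles of Mg3(PO4)2 that dissolve per litre. [Mg^2+] = 0.091 + 3s ≈ 0.091, [PO4^3-] = 2s (since Mg^2+ from Mg(NO3)2 dominates).
Ksp ≈ (0.091)^3 × (2s)^2
s = 1.2 × 10^-11 M
Check: 3s = 3.7 × 10^-11 ≪ 0.091, so the approximation is valid.

1.2e-11 M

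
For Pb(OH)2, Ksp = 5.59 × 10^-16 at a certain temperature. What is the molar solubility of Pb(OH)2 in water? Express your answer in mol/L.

Pb(OH)2(s) ⇌ Pb^2+ + 2 OH^-
Ksp = [Pb^2+][OH^-]^2
For each mole of Pb(OH)2 that dissolves: [Pb^2+] = s, [OH^-] = 2s.
So Ksp = s × (2s)^2 = 4s^3
s^3 = 5.59 × 10^-16 / 4, so s = 5.19 × 10^-6 M

s = 5.19 x 10^-6 M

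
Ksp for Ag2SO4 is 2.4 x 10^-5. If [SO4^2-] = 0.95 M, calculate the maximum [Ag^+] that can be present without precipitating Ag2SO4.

Ag2SO4(s) ⇌ 2 Ag^+ + SO4^2-
Ksp = [Ag^+]^2[SO4^2-]
Precipitation begins when Q = Ksp. With [SO4^2-] = 0.95 M:
2.4 x 10^-5 = (0.95) × [Ag^+]^2
[Ag^+] = (2.4 x 10^-5 / 9.5 × 10^-1)^(1/2) = 5.0 × 10^-3 M

[Ag^+] = 5.0e-3 M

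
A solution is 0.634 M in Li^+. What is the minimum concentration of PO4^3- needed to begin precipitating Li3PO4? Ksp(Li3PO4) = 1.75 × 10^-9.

[PO4^3-] ≈ 6.87 x 10^-9 M

Li3PO4(s) ⇌ 3 Li^+ + PO4^3-
Ksp = [Li^+]^3[PO4^3-]
Precipitation begins when Q = Ksp. With [Li^+] = 0.634 M:
1.75 × 10^-9 = (0.634)^3 × [PO4^3-]
[PO4^3-] = (1.75 × 10^-9 / 2.548 × 10^-1) = 6.87 × 10^-9 M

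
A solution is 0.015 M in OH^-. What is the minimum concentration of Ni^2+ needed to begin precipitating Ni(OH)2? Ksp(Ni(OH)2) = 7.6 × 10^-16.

Ni(OH)2(s) ⇌ Ni^2+(aq) + 2 OH^-(aq)
Ksp = [Ni^2+][OH^-]^2
Precipitation begins when Q = Ksp. With [OH^-] = 0.015 M:
7.6 × 10^-16 = (0.015)^2 × [Ni^2+]
[Ni^2+] = (7.6 × 10^-16 / 2.25 x 10^-4) = 3.4 x 10^-12 M

[Ni^2+] ≈ 3.4 × 10^-12 M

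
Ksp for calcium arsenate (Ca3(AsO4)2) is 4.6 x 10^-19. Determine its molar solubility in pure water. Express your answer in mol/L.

s = 8.4 × 10^-5 M

Ca3(AsO4)2(s) <=> 3 Ca^2+(aq) + 2 AsO4^3-(aq)
Ksp = [Ca^2+]^3[AsO4^3-]^2
With molar solubility s: [Ca^2+] = 3s, [AsO4^3-] = 2s.
So Ksp = (3s)^3 × (2s)^2 = 108s^5
s = (4.6 x 10^-19 / 108)^(1/5) = 8.4 × 10^-5 M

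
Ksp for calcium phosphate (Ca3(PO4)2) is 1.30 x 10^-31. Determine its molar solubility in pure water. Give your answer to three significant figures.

Ca3(PO4)2(s) ⇌ 3 Ca^2+ + 2 PO4^3-
Ksp = [Ca^2+]^3[PO4^3-]^2
If s mol/L of Ca3(PO4)2 dissolves, [Ca^2+] = 3s and [PO4^3-] = 2s.
Substituting: Ksp = (3s)^3(2s)^2 = 108s^5
s = (1.30 x 10^-31 / 108)^(1/5) = 2.61 x 10^-7 M

2.61 × 10^-7 M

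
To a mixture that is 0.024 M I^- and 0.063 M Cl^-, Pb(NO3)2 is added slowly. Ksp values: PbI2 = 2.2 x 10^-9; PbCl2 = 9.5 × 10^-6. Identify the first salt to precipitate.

PbI2

Each salt begins to precipitate when Q = Ksp, i.e. when [Pb^2+] reaches its threshold.
For PbI2: 2.2 x 10^-9 = (0.024)^2 × [Pb^2+]  ⇒  [Pb^2+] = 3.8 x 10^-6 M.
For PbCl2: 9.5 × 10^-6 = (0.063)^2 × [Pb^2+]  ⇒  [Pb^2+] = 2.4 x 10^-3 M.
The salt with the lower threshold [Pb^2+] precipitates first: PbI2.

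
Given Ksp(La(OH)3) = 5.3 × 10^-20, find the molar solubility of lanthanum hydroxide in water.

La(OH)3(s) ⇌ La^3+ + 3 OH^-
Ksp = [La^3+][OH^-]^3
For each mole of La(OH)3 that dissolves: [La^3+] = s, [OH^-] = 3s.
Ksp = s(3s)^3 = 27s^4
s = (5.3 × 10^-20 / 27)^(1/4) = 6.7 × 10^-6 M

s = 6.7e-6 M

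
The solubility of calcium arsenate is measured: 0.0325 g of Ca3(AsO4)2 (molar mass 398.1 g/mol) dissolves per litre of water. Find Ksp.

Ksp ≈ 3.92e-19

Molar solubility s = (3.25 × 10^-2 g/L) / (398.1 g/mol) = 8.164 × 10^-5 M.
Ca3(AsO4)2(s) <=> 3 Ca^2+(aq) + 2 AsO4^3-(aq)
Let s = molar solubility. Then [Ca^2+] = 3s and [AsO4^3-] = 2s.
Ksp = [Ca^2+]^3[AsO4^3-]^2
Ksp = (3s)^3(2s)^2 = 108s^5
With s = 8.164 x 10^-5: Ksp = 3.92 × 10^-19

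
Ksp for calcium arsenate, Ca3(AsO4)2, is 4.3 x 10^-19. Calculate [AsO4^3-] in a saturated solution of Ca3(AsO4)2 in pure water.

[AsO4^3-] ≈ 1.7e-4 M

Ca3(AsO4)2(s) ⇌ 3 Ca^2+(aq) + 2 AsO4^3-(aq)
Ksp = [Ca^2+]^3[AsO4^3-]^2
If s mol/L of Ca3(AsO4)2 dissolves, [Ca^2+] = 3s and [AsO4^3-] = 2s.
So Ksp = (3s)^3 × (2s)^2 = 108s^5
Solving, s = (4.3 x 10^-19/108)^(1/5) = 8.32 × 10^-5 M
[AsO4^3-] = 2s = 1.7 × 10^-4 M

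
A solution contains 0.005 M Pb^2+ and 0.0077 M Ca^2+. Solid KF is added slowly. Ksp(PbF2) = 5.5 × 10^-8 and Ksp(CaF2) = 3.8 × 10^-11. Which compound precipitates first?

CaF2

Precipitation of each salt starts when its ion product equals its Ksp.
For PbF2: 5.5 × 10^-8 = 0.005 × [F^-]^2  ⇒  [F^-] = 3.3 × 10^-3 M.
For CaF2: 3.8 × 10^-11 = 0.0077 × [F^-]^2  ⇒  [F^-] = 7.0 × 10^-5 M.
The salt with the lower threshold [F^-] precipitates first: CaF2.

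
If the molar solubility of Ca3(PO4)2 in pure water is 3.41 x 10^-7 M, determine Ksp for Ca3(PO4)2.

Ksp ≈ 4.98 × 10^-31

Ca3(PO4)2(s) ⇌ 3 Ca^2+ + 2 PO4^3-
Let s = molar solubility. Then [Ca^2+] = 3s and [PO4^3-] = 2s.
Ksp = [Ca^2+]^3[PO4^3-]^2
Ksp = (3s)^3(2s)^2 = 108s^5
With s = 3.41 × 10^-7: Ksp = 4.98 × 10^-31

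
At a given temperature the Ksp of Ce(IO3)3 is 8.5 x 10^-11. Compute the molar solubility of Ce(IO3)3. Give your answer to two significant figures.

Ce(IO3)3(s) ⇌ Ce^3+ + 3 IO3^-
Ksp = [Ce^3+][IO3^-]^3
For each mole of Ce(IO3)3 that dissolves: [Ce^3+] = s, [IO3^-] = 3s.
So Ksp = s × (3s)^3 = 27s^4
s = (8.5 x 10^-11 / 27)^(1/4) = 1.3 x 10^-3 M

s = 1.3 x 10^-3 M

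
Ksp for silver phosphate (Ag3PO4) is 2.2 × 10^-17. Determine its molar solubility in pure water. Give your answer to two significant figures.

s = 3.0 × 10^-5 M

Ag3PO4(s) ⇌ 3 Ag^+ + PO4^3-
Ksp = [Ag^+]^3[PO4^3-]
For each mole of Ag3PO4 that dissolves: [Ag^+] = 3s, [PO4^3-] = s.
Substituting: Ksp = (3s)^3s = 27s^4
s^4 = 2.2 × 10^-17 / 27, so s = 3.0 × 10^-5 M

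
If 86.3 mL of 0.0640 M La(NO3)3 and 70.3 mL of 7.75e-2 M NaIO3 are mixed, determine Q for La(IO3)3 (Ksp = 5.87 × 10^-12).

Total volume = 86.3 + 70.3 = 156.6 mL.
[La^3+] = 6.40 x 10^-2 × (86.3/156.6) = 3.527 × 10^-2 M
[IO3^-] = 7.75 × 10^-2 × (70.3/156.6) = 3.479 × 10^-2 M
La(IO3)3(s) <=> La^3+ + 3 IO3^-, so Q = [La^3+][IO3^-]^3
Q = (3.527 × 10^-2)(3.479 × 10^-2)^3 = 1.49 × 10^-6
Q > Ksp, so La(IO3)3 will precipitate.

Q ≈ 1.49 × 10^-6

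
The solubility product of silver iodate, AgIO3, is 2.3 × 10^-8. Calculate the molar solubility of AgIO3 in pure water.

s = 1.5 x 10^-4 M

AgIO3(s) ⇌ Ag^+ + IO3^-
Ksp = [Ag^+][IO3^-]
For each mole of AgIO3 that dissolves: [Ag^+] = s, [IO3^-] = s.
Ksp = (s)(s) = s^2
s = √(2.3 × 10^-8) = 1.5 x 10^-4 M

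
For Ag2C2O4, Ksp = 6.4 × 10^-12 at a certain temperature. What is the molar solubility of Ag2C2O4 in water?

1.2 × 10^-4 M

Ag2C2O4(s) ⇌ 2 Ag^+(aq) + C2O4^2-(aq)
Ksp = [Ag^+]^2[C2O4^2-]
If s mol/L of Ag2C2O4 dissolves, [Ag^+] = 2s and [C2O4^2-] = s.
Ksp = (2s)^2s = 4s^3
s = (6.4 × 10^-12 / 4)^(1/3) = 1.2 × 10^-4 M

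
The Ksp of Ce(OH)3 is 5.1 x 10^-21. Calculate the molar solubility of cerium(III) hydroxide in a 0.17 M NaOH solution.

s = 1.0e-18 M

Ce(OH)3(s) ⇌ Ce^3+(aq) + 3 OH^-(aq)
Ksp = [Ce^3+][OH^-]^3
Let s be the molar solubility in this solution. [Ce^3+] = s, [OH^-] = 0.17 + 3s ≈ 0.17 (Ksp is small, so little additional dissolves).
Ksp ≈ s × (0.17)^3
s = 1.0 × 10^-18 M
Check: 3s = 3.1 × 10^-18 ≪ 0.17, so the approximation is valid.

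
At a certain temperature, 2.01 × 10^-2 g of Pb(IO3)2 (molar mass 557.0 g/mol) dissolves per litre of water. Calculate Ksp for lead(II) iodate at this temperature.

Molar solubility s = (2.01 × 10^-2 g/L) / (557.0 g/mol) = 3.609 × 10^-5 M.
Pb(IO3)2(s) ⇌ Pb^2+ + 2 IO3^-
With molar solubility s: [Pb^2+] = s, [IO3^-] = 2s.
Ksp = [Pb^2+][IO3^-]^2
So Ksp = s × (2s)^2 = 4s^3
With s = 3.609 x 10^-5: Ksp = 1.88 × 10^-13

1.88 × 10^-13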